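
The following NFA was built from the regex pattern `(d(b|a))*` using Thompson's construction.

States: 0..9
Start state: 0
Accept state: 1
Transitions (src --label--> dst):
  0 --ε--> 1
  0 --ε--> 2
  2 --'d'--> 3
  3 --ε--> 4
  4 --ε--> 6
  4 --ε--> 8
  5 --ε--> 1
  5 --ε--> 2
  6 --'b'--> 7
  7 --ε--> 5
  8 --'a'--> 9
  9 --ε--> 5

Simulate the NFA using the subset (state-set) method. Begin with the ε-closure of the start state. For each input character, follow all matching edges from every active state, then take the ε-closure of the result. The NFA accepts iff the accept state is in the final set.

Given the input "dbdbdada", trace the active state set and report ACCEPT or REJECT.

Answer: ACCEPT

Steps:
initial (ε-close {0}): {0,1,2}
'd' @ 1: {3,4,6,8}
'b' @ 2: {1,2,5,7}  [accepting]
'd' @ 3: {3,4,6,8}
'b' @ 4: {1,2,5,7}  [accepting]
'd' @ 5: {3,4,6,8}
'a' @ 6: {1,2,5,9}  [accepting]
'd' @ 7: {3,4,6,8}
'a' @ 8: {1,2,5,9}  [accepting]
end set {1,2,5,9} — state 1 in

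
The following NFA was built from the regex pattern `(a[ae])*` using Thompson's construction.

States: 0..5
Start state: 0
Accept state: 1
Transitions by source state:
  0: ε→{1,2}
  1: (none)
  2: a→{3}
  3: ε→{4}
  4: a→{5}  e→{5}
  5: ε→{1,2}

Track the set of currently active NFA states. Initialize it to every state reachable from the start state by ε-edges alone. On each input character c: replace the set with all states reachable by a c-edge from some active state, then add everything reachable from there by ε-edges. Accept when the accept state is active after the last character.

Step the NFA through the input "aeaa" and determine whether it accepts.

Answer: ACCEPT

Steps:
S₀ = ε-closure({0}) = {0,1,2}
'a' @ 1: {3,4}
'e' @ 2: {1,2,5}  (accept∈set)
'a' @ 3: {3,4}
'a' @ 4: {1,2,5}  (accept∈set)
end set {1,2,5} — state 1 in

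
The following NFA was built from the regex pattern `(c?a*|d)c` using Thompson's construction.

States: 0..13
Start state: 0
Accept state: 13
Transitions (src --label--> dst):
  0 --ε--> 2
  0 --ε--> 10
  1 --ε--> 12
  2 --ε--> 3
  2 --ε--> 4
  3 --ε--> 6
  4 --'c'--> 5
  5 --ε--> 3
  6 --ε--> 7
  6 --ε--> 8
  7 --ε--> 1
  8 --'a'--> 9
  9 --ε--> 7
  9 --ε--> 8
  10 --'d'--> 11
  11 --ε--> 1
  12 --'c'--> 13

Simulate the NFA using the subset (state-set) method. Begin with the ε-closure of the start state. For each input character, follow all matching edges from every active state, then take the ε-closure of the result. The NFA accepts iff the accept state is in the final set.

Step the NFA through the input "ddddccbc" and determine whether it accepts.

Answer: REJECT

Trace:
S₀ = ε-closure({0}) = {0,1,2,3,4,6,7,8,10,12}
'd' @ 1: {1,11,12}
'd' @ 2: {}  — no active states
rest 'ddccbc' ignored (set empty)
after full input: {}  (accept=13 not in)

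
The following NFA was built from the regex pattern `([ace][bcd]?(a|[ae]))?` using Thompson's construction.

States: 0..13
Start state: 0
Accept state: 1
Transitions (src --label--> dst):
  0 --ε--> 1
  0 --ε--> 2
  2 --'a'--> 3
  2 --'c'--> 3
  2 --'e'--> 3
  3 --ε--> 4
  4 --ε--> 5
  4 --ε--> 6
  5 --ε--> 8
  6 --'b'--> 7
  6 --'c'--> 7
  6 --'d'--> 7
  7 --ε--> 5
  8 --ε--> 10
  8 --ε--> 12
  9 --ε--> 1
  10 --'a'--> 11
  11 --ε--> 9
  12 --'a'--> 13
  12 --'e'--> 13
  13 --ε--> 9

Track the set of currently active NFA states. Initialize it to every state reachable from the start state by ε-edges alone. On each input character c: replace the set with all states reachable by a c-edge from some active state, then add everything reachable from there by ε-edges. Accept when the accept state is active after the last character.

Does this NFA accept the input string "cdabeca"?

S₀ = ε-closure({0}) = {0,1,2}
'c' @ 1: {3,4,5,6,8,10,12}
'd' @ 2: {5,7,8,10,12}
'a' @ 3: {1,9,11,13}  ✓accept
'b' @ 4: {}  — state set empty
rest 'eca' ignored (set empty)
end set {} — state 1 not in

Answer: REJECT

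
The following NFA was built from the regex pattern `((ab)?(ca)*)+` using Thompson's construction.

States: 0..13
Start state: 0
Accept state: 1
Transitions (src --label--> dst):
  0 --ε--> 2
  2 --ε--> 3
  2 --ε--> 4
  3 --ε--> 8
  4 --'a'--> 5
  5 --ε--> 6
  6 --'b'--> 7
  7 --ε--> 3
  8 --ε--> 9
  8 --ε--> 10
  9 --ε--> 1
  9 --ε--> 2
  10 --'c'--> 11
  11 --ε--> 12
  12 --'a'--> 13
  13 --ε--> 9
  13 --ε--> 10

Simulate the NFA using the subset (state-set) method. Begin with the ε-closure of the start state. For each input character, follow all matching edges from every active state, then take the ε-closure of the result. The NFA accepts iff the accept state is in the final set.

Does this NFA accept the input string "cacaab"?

Answer: ACCEPT

Trace:
start: ε-closure({0}) = {0,1,2,3,4,8,9,10}
'c' @ 1: {11,12}
'a' @ 2: {1,2,3,4,8,9,10,13}  (accept∈set)
'c' @ 3: {11,12}
'a' @ 4: {1,2,3,4,8,9,10,13}  (accept∈set)
'a' @ 5: {5,6}
'b' @ 6: {1,2,3,4,7,8,9,10}  (accept∈set)
end set {1,2,3,4,7,8,9,10} — state 1 in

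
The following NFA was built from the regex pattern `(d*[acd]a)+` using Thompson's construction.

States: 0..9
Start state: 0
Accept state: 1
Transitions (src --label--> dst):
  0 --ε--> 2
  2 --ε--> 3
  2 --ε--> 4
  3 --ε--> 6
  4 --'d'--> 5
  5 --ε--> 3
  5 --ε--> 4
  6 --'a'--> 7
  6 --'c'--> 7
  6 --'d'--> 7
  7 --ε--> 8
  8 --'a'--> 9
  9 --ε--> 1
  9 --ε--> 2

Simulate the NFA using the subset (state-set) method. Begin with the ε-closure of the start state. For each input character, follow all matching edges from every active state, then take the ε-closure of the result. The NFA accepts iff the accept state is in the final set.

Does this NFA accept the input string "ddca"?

Answer: ACCEPT

Derivation:
S₀ = ε-closure({0}) = {0,2,3,4,6}
'd' @ 1: {3,4,5,6,7,8}
'd' @ 2: {3,4,5,6,7,8}
'c' @ 3: {7,8}
'a' @ 4: {1,2,3,4,6,9}  (accept∈set)
end set {1,2,3,4,6,9} — state 1 in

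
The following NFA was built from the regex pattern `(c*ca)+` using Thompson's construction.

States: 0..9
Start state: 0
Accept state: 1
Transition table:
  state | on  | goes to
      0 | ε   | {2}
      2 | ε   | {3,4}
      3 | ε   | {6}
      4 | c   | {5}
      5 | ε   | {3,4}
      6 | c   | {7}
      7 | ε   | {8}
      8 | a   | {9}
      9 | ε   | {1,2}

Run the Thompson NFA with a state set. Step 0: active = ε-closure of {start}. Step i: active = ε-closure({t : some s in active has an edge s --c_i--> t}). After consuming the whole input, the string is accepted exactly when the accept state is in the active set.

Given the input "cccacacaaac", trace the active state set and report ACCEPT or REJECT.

start: ε-closure({0}) = {0,2,3,4,6}
'c' @ 1: {3,4,5,6,7,8}
'c' @ 2: {3,4,5,6,7,8}
'c' @ 3: {3,4,5,6,7,8}
'a' @ 4: {1,2,3,4,6,9}  ✓accept
'c' @ 5: {3,4,5,6,7,8}
'a' @ 6: {1,2,3,4,6,9}  ✓accept
'c' @ 7: {3,4,5,6,7,8}
'a' @ 8: {1,2,3,4,6,9}  ✓accept
'a' @ 9: {}  — dead — no transitions
rest 'ac' ignored (set empty)
end set {} — state 1 not in

Answer: REJECT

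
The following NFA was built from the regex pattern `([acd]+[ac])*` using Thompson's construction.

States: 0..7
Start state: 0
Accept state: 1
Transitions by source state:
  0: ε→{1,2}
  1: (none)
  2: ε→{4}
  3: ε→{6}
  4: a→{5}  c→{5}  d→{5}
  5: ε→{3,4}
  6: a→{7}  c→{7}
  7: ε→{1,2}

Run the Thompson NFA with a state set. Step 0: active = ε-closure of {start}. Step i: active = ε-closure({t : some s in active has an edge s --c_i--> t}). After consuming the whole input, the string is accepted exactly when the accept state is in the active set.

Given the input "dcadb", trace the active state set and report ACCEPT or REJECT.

Answer: REJECT

Steps:
initial (ε-close {0}): {0,1,2,4}
'd' @ 1: {3,4,5,6}
'c' @ 2: {1,2,3,4,5,6,7}  [accepting]
'a' @ 3: {1,2,3,4,5,6,7}  [accepting]
'd' @ 4: {3,4,5,6}
'b' @ 5: {}  — state set empty
end set {} — state 1 not in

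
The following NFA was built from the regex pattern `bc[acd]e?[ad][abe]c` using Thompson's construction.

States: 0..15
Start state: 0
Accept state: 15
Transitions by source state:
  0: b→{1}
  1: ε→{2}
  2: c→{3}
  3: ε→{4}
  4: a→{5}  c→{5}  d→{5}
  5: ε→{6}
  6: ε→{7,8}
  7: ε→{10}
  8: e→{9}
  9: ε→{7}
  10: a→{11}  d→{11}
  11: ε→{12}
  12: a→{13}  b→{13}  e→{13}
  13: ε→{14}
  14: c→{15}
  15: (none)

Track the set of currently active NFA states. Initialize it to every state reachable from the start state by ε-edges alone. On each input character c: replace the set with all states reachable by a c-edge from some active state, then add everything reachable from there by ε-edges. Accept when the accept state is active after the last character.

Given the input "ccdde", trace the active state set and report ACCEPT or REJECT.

start: ε-closure({0}) = {0}
'c' @ 1: {}  — no active states
rest 'cdde' ignored (set empty)
after full input: {}  (accept=15 not in)

Answer: REJECT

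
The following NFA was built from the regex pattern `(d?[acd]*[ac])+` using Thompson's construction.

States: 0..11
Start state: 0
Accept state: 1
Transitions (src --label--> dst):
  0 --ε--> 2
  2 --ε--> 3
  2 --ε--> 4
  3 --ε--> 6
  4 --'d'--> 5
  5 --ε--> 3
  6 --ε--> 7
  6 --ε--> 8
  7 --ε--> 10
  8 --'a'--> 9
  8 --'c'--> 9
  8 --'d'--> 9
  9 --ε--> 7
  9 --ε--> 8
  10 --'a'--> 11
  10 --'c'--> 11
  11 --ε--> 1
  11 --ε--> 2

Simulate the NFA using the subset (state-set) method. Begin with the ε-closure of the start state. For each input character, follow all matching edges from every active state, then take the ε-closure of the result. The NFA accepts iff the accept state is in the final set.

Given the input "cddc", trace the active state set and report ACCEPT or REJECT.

start: ε-closure({0}) = {0,2,3,4,6,7,8,10}
'c' @ 1: {1,2,3,4,6,7,8,9,10,11}  [accepting]
'd' @ 2: {3,5,6,7,8,9,10}
'd' @ 3: {7,8,9,10}
'c' @ 4: {1,2,3,4,6,7,8,9,10,11}  [accepting]
final: {1,2,3,4,6,7,8,9,10,11}; accept 1 in set

Answer: ACCEPT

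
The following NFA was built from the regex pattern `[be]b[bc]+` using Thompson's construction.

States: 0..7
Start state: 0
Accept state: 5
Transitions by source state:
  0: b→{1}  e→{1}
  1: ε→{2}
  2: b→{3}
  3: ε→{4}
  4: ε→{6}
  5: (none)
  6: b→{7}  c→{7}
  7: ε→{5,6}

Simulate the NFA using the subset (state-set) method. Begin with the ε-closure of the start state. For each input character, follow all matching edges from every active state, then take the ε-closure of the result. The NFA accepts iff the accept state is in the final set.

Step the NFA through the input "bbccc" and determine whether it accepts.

start: ε-closure({0}) = {0}
'b' @ 1: {1,2}
'b' @ 2: {3,4,6}
'c' @ 3: {5,6,7}  ✓accept
'c' @ 4: {5,6,7}  ✓accept
'c' @ 5: {5,6,7}  ✓accept
end set {5,6,7} — state 5 in

Answer: ACCEPT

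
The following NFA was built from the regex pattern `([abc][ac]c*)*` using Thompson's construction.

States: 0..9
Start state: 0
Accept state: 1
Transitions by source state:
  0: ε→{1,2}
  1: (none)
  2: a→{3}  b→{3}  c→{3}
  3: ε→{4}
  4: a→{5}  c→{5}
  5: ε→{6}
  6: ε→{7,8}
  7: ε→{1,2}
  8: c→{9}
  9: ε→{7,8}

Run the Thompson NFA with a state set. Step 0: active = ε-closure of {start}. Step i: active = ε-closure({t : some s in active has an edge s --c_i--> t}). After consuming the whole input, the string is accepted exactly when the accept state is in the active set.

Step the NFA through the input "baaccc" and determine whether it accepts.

Answer: ACCEPT

Steps:
start: ε-closure({0}) = {0,1,2}
'b' @ 1: {3,4}
'a' @ 2: {1,2,5,6,7,8}  ✓accept
'a' @ 3: {3,4}
'c' @ 4: {1,2,5,6,7,8}  ✓accept
'c' @ 5: {1,2,3,4,7,8,9}  ✓accept
'c' @ 6: {1,2,3,4,5,6,7,8,9}  ✓accept
final: {1,2,3,4,5,6,7,8,9}; accept 1 in set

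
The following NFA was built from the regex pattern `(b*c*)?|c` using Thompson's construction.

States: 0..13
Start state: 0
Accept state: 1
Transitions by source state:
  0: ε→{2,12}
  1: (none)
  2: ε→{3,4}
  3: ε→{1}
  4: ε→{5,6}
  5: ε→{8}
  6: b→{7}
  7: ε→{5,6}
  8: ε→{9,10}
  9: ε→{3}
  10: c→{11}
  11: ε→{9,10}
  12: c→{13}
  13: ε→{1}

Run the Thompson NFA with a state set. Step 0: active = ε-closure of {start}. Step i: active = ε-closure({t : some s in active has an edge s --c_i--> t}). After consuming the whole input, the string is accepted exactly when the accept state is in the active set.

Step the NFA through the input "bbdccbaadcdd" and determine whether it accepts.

initial (ε-close {0}): {0,1,2,3,4,5,6,8,9,10,12}
'b' @ 1: {1,3,5,6,7,8,9,10}  [accepting]
'b' @ 2: {1,3,5,6,7,8,9,10}  [accepting]
'd' @ 3: {}  — dead — no transitions
rest 'ccbaadcdd' ignored (set empty)
final: {}; accept 1 not in set

Answer: REJECT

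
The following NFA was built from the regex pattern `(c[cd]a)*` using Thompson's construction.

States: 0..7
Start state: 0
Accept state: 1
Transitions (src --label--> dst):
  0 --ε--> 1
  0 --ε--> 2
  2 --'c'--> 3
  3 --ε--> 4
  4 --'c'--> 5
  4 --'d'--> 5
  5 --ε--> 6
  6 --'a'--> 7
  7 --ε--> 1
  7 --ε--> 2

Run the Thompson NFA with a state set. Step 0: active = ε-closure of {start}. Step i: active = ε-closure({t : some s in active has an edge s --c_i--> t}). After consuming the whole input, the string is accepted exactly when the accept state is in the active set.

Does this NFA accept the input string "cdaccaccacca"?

Answer: ACCEPT

Trace:
initial (ε-close {0}): {0,1,2}
'c' @ 1: {3,4}
'd' @ 2: {5,6}
'a' @ 3: {1,2,7}  (accept∈set)
'c' @ 4: {3,4}
'c' @ 5: {5,6}
'a' @ 6: {1,2,7}  (accept∈set)
'c' @ 7: {3,4}
'c' @ 8: {5,6}
'a' @ 9: {1,2,7}  (accept∈set)
'c' @ 10: {3,4}
'c' @ 11: {5,6}
'a' @ 12: {1,2,7}  (accept∈set)
end set {1,2,7} — state 1 in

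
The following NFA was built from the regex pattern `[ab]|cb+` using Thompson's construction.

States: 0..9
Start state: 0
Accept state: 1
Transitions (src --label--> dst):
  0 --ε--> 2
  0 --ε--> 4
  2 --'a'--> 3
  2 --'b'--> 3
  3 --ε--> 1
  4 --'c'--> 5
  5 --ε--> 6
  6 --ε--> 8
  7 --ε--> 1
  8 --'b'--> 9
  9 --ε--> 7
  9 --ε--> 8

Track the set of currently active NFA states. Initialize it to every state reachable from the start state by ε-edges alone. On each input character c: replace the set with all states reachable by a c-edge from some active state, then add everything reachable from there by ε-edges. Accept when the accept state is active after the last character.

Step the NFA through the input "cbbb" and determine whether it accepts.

Answer: ACCEPT

Derivation:
initial (ε-close {0}): {0,2,4}
'c' @ 1: {5,6,8}
'b' @ 2: {1,7,8,9}  ✓accept
'b' @ 3: {1,7,8,9}  ✓accept
'b' @ 4: {1,7,8,9}  ✓accept
end set {1,7,8,9} — state 1 in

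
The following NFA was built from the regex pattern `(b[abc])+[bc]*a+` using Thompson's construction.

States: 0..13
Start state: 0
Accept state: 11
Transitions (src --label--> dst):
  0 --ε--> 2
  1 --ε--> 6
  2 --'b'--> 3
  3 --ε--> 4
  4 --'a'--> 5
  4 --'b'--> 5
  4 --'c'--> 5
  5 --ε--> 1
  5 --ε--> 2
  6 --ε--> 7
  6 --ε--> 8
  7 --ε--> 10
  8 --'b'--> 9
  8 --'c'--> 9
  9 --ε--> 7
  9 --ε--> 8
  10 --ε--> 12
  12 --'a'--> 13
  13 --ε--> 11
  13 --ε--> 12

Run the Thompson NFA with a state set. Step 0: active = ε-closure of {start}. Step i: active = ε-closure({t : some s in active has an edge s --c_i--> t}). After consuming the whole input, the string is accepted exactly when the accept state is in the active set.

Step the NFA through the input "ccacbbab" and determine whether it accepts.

start: ε-closure({0}) = {0,2}
'c' @ 1: {}  — no active states
rest 'cacbbab' ignored (set empty)
end set {} — state 11 not in

Answer: REJECT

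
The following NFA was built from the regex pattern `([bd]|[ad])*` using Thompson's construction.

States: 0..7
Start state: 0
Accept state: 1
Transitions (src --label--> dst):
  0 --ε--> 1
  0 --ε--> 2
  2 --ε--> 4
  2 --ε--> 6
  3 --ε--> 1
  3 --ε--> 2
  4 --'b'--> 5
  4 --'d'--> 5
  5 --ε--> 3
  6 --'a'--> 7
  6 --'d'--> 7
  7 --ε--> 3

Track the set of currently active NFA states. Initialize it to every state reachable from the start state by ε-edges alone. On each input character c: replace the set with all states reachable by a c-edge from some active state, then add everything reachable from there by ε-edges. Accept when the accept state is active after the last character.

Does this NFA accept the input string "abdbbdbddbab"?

start: ε-closure({0}) = {0,1,2,4,6}
'a' @ 1: {1,2,3,4,6,7}  ✓accept
'b' @ 2: {1,2,3,4,5,6}  ✓accept
'd' @ 3: {1,2,3,4,5,6,7}  ✓accept
'b' @ 4: {1,2,3,4,5,6}  ✓accept
'b' @ 5: {1,2,3,4,5,6}  ✓accept
'd' @ 6: {1,2,3,4,5,6,7}  ✓accept
'b' @ 7: {1,2,3,4,5,6}  ✓accept
'd' @ 8: {1,2,3,4,5,6,7}  ✓accept
'd' @ 9: {1,2,3,4,5,6,7}  ✓accept
'b' @ 10: {1,2,3,4,5,6}  ✓accept
'a' @ 11: {1,2,3,4,6,7}  ✓accept
'b' @ 12: {1,2,3,4,5,6}  ✓accept
after full input: {1,2,3,4,5,6}  (accept=1 in)

Answer: ACCEPT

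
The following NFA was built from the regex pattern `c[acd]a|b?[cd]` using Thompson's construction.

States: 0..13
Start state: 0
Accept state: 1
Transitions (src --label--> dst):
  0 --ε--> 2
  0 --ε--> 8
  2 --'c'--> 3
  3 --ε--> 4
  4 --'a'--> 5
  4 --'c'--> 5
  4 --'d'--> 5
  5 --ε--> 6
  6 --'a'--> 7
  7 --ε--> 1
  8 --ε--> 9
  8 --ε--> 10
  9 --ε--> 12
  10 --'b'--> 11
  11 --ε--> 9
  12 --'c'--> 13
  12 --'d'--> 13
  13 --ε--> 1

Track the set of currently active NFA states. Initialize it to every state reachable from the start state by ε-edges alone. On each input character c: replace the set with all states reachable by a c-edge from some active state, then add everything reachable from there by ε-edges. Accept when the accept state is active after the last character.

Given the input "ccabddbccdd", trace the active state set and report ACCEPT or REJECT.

S₀ = ε-closure({0}) = {0,2,8,9,10,12}
'c' @ 1: {1,3,4,13}  ✓accept
'c' @ 2: {5,6}
'a' @ 3: {1,7}  ✓accept
'b' @ 4: {}  — dead — no transitions
rest 'ddbccdd' ignored (set empty)
after full input: {}  (accept=1 not in)

Answer: REJECT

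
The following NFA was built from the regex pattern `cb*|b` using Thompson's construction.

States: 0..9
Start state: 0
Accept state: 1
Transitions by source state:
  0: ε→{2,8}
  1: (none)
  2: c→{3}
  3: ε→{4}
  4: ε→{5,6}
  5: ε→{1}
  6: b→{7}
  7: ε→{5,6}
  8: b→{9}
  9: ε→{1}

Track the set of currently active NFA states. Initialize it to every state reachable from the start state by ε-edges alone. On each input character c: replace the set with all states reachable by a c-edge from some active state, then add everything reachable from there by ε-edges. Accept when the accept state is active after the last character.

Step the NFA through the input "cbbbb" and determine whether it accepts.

Answer: ACCEPT

Trace:
initial (ε-close {0}): {0,2,8}
'c' @ 1: {1,3,4,5,6}  [accepting]
'b' @ 2: {1,5,6,7}  [accepting]
'b' @ 3: {1,5,6,7}  [accepting]
'b' @ 4: {1,5,6,7}  [accepting]
'b' @ 5: {1,5,6,7}  [accepting]
after full input: {1,5,6,7}  (accept=1 in)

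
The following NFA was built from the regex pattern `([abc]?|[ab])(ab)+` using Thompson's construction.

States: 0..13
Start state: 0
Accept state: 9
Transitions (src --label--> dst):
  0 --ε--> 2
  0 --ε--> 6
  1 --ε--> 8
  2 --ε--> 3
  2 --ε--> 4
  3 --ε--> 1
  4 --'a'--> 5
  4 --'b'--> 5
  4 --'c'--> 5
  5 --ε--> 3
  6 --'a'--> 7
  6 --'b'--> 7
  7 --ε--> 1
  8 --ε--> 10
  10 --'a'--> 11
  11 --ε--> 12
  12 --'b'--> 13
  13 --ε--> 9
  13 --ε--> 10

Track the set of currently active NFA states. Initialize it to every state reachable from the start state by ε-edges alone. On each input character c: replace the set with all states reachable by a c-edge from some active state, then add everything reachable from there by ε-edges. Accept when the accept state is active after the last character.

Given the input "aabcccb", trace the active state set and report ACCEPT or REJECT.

S₀ = ε-closure({0}) = {0,1,2,3,4,6,8,10}
'a' @ 1: {1,3,5,7,8,10,11,12}
'a' @ 2: {11,12}
'b' @ 3: {9,10,13}  [accepting]
'c' @ 4: {}  — state set empty
rest 'ccb' ignored (set empty)
final: {}; accept 9 not in set

Answer: REJECT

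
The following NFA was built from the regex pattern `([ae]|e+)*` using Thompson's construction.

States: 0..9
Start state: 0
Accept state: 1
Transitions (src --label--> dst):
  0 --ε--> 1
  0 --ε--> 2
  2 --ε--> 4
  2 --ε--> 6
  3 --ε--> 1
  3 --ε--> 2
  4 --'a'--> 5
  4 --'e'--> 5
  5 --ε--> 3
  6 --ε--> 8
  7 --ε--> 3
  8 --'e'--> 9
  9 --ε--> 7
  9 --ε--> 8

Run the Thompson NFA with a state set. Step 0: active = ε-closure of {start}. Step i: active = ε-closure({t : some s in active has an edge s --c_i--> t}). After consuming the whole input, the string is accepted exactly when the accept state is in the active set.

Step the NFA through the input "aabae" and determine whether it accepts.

Answer: REJECT

Derivation:
S₀ = ε-closure({0}) = {0,1,2,4,6,8}
'a' @ 1: {1,2,3,4,5,6,8}  [accepting]
'a' @ 2: {1,2,3,4,5,6,8}  [accepting]
'b' @ 3: {}  — no active states
rest 'ae' ignored (set empty)
after full input: {}  (accept=1 not in)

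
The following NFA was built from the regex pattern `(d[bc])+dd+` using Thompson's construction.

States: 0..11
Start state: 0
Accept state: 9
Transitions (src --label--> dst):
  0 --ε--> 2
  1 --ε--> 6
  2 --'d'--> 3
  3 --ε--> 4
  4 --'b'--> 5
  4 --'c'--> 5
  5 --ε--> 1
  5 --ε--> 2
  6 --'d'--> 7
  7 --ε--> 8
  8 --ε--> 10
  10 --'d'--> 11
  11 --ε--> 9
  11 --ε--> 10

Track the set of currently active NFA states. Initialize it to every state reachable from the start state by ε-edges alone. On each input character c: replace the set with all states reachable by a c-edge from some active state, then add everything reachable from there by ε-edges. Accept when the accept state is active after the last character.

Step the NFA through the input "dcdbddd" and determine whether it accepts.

S₀ = ε-closure({0}) = {0,2}
'd' @ 1: {3,4}
'c' @ 2: {1,2,5,6}
'd' @ 3: {3,4,7,8,10}
'b' @ 4: {1,2,5,6}
'd' @ 5: {3,4,7,8,10}
'd' @ 6: {9,10,11}  [accepting]
'd' @ 7: {9,10,11}  [accepting]
end set {9,10,11} — state 9 in

Answer: ACCEPT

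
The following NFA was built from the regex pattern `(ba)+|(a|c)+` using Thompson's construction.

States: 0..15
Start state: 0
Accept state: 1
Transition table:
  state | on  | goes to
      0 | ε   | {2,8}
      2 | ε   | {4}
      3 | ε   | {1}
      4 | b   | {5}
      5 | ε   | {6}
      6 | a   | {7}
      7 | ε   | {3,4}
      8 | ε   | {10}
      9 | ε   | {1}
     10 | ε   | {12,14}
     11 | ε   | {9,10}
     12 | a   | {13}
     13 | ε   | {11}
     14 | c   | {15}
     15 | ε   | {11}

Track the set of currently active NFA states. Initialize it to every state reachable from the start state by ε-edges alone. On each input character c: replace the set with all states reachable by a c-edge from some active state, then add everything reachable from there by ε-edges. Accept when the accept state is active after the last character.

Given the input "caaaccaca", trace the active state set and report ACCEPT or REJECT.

start: ε-closure({0}) = {0,2,4,8,10,12,14}
'c' @ 1: {1,9,10,11,12,14,15}  ✓accept
'a' @ 2: {1,9,10,11,12,13,14}  ✓accept
'a' @ 3: {1,9,10,11,12,13,14}  ✓accept
'a' @ 4: {1,9,10,11,12,13,14}  ✓accept
'c' @ 5: {1,9,10,11,12,14,15}  ✓accept
'c' @ 6: {1,9,10,11,12,14,15}  ✓accept
'a' @ 7: {1,9,10,11,12,13,14}  ✓accept
'c' @ 8: {1,9,10,11,12,14,15}  ✓accept
'a' @ 9: {1,9,10,11,12,13,14}  ✓accept
after full input: {1,9,10,11,12,13,14}  (accept=1 in)

Answer: ACCEPT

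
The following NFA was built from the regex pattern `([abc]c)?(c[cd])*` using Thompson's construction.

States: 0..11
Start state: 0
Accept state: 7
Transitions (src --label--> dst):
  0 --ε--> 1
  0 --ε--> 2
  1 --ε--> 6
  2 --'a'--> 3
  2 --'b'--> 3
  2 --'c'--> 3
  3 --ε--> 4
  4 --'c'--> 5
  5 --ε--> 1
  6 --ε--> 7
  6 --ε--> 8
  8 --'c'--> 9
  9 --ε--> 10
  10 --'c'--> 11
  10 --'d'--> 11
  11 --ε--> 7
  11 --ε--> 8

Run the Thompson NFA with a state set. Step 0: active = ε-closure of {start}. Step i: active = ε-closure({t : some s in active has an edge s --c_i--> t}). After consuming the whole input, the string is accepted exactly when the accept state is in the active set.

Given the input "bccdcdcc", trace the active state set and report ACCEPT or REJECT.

Answer: ACCEPT

Trace:
S₀ = ε-closure({0}) = {0,1,2,6,7,8}
'b' @ 1: {3,4}
'c' @ 2: {1,5,6,7,8}  ✓accept
'c' @ 3: {9,10}
'd' @ 4: {7,8,11}  ✓accept
'c' @ 5: {9,10}
'd' @ 6: {7,8,11}  ✓accept
'c' @ 7: {9,10}
'c' @ 8: {7,8,11}  ✓accept
end set {7,8,11} — state 7 in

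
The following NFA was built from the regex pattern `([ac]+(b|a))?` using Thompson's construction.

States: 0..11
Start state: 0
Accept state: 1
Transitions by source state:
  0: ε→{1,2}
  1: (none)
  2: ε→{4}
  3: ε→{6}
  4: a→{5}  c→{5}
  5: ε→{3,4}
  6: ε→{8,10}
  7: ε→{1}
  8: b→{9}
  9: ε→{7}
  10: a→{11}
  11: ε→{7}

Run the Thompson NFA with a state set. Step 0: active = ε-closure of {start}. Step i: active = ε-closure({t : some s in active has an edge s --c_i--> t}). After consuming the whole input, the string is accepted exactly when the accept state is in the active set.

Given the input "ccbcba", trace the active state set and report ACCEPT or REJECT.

initial (ε-close {0}): {0,1,2,4}
'c' @ 1: {3,4,5,6,8,10}
'c' @ 2: {3,4,5,6,8,10}
'b' @ 3: {1,7,9}  ✓accept
'c' @ 4: {}  — no active states
rest 'ba' ignored (set empty)
final: {}; accept 1 not in set

Answer: REJECT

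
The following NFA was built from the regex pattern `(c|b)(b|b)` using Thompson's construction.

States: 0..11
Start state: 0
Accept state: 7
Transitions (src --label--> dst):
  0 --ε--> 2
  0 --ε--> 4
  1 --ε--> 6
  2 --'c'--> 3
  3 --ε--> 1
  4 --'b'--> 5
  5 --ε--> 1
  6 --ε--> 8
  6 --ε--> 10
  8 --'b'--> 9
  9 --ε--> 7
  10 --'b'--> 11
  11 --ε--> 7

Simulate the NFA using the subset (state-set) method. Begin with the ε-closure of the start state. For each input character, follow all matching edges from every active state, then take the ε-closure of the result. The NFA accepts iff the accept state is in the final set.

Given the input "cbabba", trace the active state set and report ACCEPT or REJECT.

Answer: REJECT

Trace:
S₀ = ε-closure({0}) = {0,2,4}
'c' @ 1: {1,3,6,8,10}
'b' @ 2: {7,9,11}  (accept∈set)
'a' @ 3: {}  — no active states
rest 'bba' ignored (set empty)
end set {} — state 7 not in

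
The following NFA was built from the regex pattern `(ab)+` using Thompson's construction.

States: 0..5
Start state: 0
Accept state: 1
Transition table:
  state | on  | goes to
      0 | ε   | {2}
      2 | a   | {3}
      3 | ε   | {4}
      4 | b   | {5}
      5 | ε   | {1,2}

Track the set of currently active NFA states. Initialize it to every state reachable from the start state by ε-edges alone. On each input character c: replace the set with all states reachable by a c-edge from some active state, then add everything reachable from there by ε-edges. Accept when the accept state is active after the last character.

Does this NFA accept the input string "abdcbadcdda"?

Answer: REJECT

Derivation:
S₀ = ε-closure({0}) = {0,2}
'a' @ 1: {3,4}
'b' @ 2: {1,2,5}  [accepting]
'd' @ 3: {}  — no active states
rest 'cbadcdda' ignored (set empty)
end set {} — state 1 not in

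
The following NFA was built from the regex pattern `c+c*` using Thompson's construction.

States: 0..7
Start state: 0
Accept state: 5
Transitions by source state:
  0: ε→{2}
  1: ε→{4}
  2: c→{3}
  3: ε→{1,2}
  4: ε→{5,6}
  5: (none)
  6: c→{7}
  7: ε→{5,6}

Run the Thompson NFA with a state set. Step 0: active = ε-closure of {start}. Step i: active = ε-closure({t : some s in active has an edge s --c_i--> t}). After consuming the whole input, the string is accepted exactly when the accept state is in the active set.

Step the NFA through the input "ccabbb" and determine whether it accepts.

Answer: REJECT

Derivation:
start: ε-closure({0}) = {0,2}
'c' @ 1: {1,2,3,4,5,6}  ✓accept
'c' @ 2: {1,2,3,4,5,6,7}  ✓accept
'a' @ 3: {}  — no active states
rest 'bbb' ignored (set empty)
final: {}; accept 5 not in set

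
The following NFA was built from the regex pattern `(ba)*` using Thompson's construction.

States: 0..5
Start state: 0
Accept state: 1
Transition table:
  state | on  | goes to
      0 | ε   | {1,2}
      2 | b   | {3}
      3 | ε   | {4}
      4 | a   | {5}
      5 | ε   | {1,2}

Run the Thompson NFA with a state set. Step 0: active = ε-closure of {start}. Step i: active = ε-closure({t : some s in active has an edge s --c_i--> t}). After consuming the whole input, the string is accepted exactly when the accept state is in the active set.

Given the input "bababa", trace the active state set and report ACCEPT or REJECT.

S₀ = ε-closure({0}) = {0,1,2}
'b' @ 1: {3,4}
'a' @ 2: {1,2,5}  ✓accept
'b' @ 3: {3,4}
'a' @ 4: {1,2,5}  ✓accept
'b' @ 5: {3,4}
'a' @ 6: {1,2,5}  ✓accept
final: {1,2,5}; accept 1 in set

Answer: ACCEPT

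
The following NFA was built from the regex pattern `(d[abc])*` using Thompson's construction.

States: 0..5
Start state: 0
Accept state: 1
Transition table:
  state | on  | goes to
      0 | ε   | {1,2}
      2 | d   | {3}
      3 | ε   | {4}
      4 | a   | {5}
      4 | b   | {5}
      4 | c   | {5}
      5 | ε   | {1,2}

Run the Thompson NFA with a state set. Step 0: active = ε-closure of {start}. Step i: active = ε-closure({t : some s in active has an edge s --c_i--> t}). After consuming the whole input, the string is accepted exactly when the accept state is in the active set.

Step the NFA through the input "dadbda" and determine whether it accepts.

start: ε-closure({0}) = {0,1,2}
'd' @ 1: {3,4}
'a' @ 2: {1,2,5}  [accepting]
'd' @ 3: {3,4}
'b' @ 4: {1,2,5}  [accepting]
'd' @ 5: {3,4}
'a' @ 6: {1,2,5}  [accepting]
after full input: {1,2,5}  (accept=1 in)

Answer: ACCEPT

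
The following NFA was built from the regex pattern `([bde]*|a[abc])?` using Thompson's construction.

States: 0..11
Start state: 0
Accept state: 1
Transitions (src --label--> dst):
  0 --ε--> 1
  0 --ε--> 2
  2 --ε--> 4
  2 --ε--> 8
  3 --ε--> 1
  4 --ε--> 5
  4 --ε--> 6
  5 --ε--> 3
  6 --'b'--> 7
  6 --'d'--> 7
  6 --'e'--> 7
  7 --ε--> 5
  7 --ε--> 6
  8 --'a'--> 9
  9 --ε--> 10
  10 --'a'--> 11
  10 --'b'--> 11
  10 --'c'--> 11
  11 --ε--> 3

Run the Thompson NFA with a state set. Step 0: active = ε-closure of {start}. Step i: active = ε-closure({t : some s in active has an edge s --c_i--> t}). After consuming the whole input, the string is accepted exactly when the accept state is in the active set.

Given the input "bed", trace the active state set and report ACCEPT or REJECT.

S₀ = ε-closure({0}) = {0,1,2,3,4,5,6,8}
'b' @ 1: {1,3,5,6,7}  (accept∈set)
'e' @ 2: {1,3,5,6,7}  (accept∈set)
'd' @ 3: {1,3,5,6,7}  (accept∈set)
after full input: {1,3,5,6,7}  (accept=1 in)

Answer: ACCEPT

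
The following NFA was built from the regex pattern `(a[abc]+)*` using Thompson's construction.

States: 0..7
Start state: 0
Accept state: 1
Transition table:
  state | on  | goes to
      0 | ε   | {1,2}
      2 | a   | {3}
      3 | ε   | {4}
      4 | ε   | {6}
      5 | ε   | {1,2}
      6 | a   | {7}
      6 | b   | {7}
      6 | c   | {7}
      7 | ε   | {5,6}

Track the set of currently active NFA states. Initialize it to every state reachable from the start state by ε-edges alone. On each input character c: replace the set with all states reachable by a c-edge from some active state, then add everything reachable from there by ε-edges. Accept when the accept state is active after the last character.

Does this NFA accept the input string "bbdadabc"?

initial (ε-close {0}): {0,1,2}
'b' @ 1: {}  — dead — no transitions
rest 'bdadabc' ignored (set empty)
after full input: {}  (accept=1 not in)

Answer: REJECT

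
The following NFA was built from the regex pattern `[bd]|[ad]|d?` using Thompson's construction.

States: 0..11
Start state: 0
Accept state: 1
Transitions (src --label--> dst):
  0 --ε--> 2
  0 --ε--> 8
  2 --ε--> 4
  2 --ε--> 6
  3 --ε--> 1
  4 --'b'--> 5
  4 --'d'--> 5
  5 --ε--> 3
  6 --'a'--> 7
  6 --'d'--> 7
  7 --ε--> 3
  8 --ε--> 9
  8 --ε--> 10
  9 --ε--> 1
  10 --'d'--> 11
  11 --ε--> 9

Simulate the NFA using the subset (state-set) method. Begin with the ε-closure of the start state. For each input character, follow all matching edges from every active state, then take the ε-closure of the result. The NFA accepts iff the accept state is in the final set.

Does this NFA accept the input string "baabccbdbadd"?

initial (ε-close {0}): {0,1,2,4,6,8,9,10}
'b' @ 1: {1,3,5}  [accepting]
'a' @ 2: {}  — state set empty
rest 'abccbdbadd' ignored (set empty)
end set {} — state 1 not in

Answer: REJECT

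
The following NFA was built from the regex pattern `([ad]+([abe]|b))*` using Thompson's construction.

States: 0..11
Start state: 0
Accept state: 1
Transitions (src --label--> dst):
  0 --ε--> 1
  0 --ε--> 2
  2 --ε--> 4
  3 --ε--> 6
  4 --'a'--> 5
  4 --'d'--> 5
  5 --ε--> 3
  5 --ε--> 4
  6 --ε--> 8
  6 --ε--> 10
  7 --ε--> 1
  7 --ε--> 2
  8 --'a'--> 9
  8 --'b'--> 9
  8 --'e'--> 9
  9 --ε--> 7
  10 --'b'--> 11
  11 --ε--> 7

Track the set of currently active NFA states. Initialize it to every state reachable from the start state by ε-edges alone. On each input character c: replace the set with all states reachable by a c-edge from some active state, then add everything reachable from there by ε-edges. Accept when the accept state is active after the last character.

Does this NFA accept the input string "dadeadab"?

start: ε-closure({0}) = {0,1,2,4}
'd' @ 1: {3,4,5,6,8,10}
'a' @ 2: {1,2,3,4,5,6,7,8,9,10}  [accepting]
'd' @ 3: {3,4,5,6,8,10}
'e' @ 4: {1,2,4,7,9}  [accepting]
'a' @ 5: {3,4,5,6,8,10}
'd' @ 6: {3,4,5,6,8,10}
'a' @ 7: {1,2,3,4,5,6,7,8,9,10}  [accepting]
'b' @ 8: {1,2,4,7,9,11}  [accepting]
after full input: {1,2,4,7,9,11}  (accept=1 in)

Answer: ACCEPT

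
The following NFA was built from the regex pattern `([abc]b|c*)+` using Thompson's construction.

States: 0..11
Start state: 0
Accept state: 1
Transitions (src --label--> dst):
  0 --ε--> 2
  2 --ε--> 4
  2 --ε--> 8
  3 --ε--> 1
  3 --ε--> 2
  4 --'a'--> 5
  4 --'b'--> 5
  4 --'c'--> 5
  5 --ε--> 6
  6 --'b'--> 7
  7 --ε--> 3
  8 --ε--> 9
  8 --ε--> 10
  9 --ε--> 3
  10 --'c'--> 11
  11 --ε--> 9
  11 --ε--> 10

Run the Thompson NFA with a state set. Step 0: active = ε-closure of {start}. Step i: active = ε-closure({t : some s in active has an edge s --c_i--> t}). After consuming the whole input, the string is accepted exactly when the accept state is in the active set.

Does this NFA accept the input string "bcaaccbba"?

Answer: REJECT

Derivation:
start: ε-closure({0}) = {0,1,2,3,4,8,9,10}
'b' @ 1: {5,6}
'c' @ 2: {}  — state set empty
rest 'aaccbba' ignored (set empty)
after full input: {}  (accept=1 not in)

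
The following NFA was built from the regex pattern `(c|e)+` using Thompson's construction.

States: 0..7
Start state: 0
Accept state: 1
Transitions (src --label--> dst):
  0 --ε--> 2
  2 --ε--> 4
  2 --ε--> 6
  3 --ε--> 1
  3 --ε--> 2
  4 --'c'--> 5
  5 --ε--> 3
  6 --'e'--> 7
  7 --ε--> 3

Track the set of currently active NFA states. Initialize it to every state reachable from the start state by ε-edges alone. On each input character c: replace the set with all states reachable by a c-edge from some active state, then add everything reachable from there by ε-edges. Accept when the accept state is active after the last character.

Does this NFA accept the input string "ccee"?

Answer: ACCEPT

Derivation:
start: ε-closure({0}) = {0,2,4,6}
'c' @ 1: {1,2,3,4,5,6}  ✓accept
'c' @ 2: {1,2,3,4,5,6}  ✓accept
'e' @ 3: {1,2,3,4,6,7}  ✓accept
'e' @ 4: {1,2,3,4,6,7}  ✓accept
final: {1,2,3,4,6,7}; accept 1 in set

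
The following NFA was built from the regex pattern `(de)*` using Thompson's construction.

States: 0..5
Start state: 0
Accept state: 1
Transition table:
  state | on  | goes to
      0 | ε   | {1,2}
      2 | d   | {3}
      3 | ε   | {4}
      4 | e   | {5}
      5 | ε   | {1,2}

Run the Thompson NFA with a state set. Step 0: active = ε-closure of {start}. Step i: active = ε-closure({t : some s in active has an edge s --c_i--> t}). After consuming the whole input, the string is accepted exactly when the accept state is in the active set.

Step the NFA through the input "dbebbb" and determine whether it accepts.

start: ε-closure({0}) = {0,1,2}
'd' @ 1: {3,4}
'b' @ 2: {}  — dead — no transitions
rest 'ebbb' ignored (set empty)
final: {}; accept 1 not in set

Answer: REJECT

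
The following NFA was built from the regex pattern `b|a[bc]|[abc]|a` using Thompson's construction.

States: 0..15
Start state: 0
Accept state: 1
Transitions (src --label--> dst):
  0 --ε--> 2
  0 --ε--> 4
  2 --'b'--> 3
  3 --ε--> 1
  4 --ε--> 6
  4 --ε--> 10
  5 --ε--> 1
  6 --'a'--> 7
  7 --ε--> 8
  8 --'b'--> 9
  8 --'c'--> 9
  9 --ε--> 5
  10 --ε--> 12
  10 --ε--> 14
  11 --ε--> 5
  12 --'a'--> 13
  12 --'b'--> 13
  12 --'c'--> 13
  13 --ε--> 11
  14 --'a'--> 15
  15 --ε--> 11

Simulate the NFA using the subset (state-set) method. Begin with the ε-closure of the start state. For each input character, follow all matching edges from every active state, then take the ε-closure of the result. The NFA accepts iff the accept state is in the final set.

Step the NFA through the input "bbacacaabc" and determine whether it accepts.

Answer: REJECT

Trace:
S₀ = ε-closure({0}) = {0,2,4,6,10,12,14}
'b' @ 1: {1,3,5,11,13}  (accept∈set)
'b' @ 2: {}  — no active states
rest 'acacaabc' ignored (set empty)
end set {} — state 1 not in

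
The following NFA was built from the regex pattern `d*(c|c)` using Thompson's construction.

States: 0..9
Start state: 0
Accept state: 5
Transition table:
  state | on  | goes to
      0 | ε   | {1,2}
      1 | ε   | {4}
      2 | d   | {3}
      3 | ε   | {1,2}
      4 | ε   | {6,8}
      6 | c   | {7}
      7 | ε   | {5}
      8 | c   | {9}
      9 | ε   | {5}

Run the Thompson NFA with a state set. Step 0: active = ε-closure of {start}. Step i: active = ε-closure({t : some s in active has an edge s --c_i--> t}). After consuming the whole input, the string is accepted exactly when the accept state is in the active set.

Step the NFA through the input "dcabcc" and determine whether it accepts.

Answer: REJECT

Derivation:
initial (ε-close {0}): {0,1,2,4,6,8}
'd' @ 1: {1,2,3,4,6,8}
'c' @ 2: {5,7,9}  (accept∈set)
'a' @ 3: {}  — state set empty
rest 'bcc' ignored (set empty)
final: {}; accept 5 not in set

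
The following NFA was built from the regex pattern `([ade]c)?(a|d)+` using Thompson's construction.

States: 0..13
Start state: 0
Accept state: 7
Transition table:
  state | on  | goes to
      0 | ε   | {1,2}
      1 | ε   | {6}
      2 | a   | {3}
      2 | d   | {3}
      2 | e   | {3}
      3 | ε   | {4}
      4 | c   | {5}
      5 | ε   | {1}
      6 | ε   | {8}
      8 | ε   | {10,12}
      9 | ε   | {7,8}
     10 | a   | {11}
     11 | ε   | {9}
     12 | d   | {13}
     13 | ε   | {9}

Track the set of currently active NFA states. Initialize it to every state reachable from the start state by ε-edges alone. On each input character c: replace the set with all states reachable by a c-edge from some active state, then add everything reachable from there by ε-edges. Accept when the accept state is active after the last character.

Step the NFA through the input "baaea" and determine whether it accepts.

Answer: REJECT

Steps:
start: ε-closure({0}) = {0,1,2,6,8,10,12}
'b' @ 1: {}  — state set empty
rest 'aaea' ignored (set empty)
end set {} — state 7 not in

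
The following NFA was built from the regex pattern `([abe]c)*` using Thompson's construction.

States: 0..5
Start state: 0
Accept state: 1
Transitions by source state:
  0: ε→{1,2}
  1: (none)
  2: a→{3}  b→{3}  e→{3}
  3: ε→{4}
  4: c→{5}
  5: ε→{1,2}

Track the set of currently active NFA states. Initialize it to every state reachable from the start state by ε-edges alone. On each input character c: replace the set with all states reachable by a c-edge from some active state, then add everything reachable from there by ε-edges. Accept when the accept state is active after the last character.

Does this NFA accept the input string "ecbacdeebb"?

S₀ = ε-closure({0}) = {0,1,2}
'e' @ 1: {3,4}
'c' @ 2: {1,2,5}  (accept∈set)
'b' @ 3: {3,4}
'a' @ 4: {}  — state set empty
rest 'cdeebb' ignored (set empty)
final: {}; accept 1 not in set

Answer: REJECT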